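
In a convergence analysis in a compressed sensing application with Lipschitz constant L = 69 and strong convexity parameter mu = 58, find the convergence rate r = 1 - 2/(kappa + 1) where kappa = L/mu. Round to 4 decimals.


Step 1: Compute the condition number.
kappa = L/mu = 69/58 = 1.1897
Step 2: Compute the convergence rate.
r = 1 - 2/(kappa + 1) = 1 - 2*mu/(L + mu) = (L - mu)/(L + mu) = 11/127 = 0.0866


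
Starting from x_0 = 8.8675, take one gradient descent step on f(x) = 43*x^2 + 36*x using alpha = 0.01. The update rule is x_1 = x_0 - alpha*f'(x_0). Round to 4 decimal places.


We compute the gradient at x_0 and apply the update.
f'(x) = 86*x + 36
f'(8.8675) = 86*8.8675 + 36 = 798.605
x_1 = 8.8675 - 0.01*798.605 = 0.8815


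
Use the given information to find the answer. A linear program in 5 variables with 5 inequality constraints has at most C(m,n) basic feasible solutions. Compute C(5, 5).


Each vertex corresponds to some choice of n active constraints out of m, so the number of vertices is at most C(m, n) = m! / (n!(m-n)!).
m = 5, n = 5
Numerator: 5 * 4 * 3 * 2 * 1
Denominator: 5! = 120
C(5, 5) = 1


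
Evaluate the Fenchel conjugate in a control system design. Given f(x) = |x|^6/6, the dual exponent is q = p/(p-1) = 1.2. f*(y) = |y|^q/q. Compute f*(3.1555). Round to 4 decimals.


The conjugate exponent q satisfies 1/p + 1/q = 1.
p = 6, so q = 6/(6 - 1) = 1.2
|y|^q = 3.1555^1.2 = 3.9708
f*(3.1555) = 3.9708 / 1.2 = 3.309


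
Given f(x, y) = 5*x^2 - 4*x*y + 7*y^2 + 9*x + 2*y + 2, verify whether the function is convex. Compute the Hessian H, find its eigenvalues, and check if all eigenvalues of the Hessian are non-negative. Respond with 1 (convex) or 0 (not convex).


The Hessian of f(x,y) = 5*x^2 - 4*x*y + 7*y^2 + 9*x + 2*y + 2 is:
H = [[10, -4], [-4, 14]]
Trace = 10 + 14 = 24
Determinant = 10*14 - (-4)^2 = 124
Discriminant = (24)^2 - 4*124 = 80.0
Eigenvalues: lambda_1 = 7.5279, lambda_2 = 16.4721
The function is convex.

1


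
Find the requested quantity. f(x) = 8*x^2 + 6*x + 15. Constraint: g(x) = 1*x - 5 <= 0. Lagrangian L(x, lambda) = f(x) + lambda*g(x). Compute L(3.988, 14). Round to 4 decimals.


Step 1: Evaluate f(x).
f(3.988) = 8*3.988^2 + 6*3.988 + 15 = 166.1612
Step 2: Evaluate g(x).
g(3.988) = 1*3.988 - 5 = -1.012
Step 3: Compute Lagrangian.
L = 166.1612 + 14*-1.012 = 151.9932


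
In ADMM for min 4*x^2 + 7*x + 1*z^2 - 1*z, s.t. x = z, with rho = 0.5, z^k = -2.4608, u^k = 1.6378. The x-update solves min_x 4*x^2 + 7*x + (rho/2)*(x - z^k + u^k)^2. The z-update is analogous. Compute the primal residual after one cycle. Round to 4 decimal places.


ADMM iteration with rho = 0.5, z^k = -2.4608, u^k = 1.6378
Step 1: x-update.
Minimize 4*x^2 + 7*x + (0.5/2)*(x + 2.4608 + 1.6378)^2
FOC: (2*4 + 0.5)*x = -7 + 0.5*(-2.4608 - 1.6378)
x^{k+1} = -1.0646
Step 2: z-update.
Minimize 1*z^2 - 1*z + (0.5/2)*(-1.0646 - z + 1.6378)^2
FOC: (2*1 + 0.5)*z = 1 + 0.5*(-1.0646 + 1.6378)
z^{k+1} = 0.5146
Step 3: u-update.
u^{k+1} = 1.6378 - 1.0646 - 0.5146 = 0.0585
Step 4: Primal residual = |-1.0646 - 0.5146| = 1.5793


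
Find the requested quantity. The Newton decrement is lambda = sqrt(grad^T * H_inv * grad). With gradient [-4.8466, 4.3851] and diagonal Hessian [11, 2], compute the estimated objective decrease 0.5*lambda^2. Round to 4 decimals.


Step 1: H is diagonal, so H^(-1) * g = [-0.4406, 2.1926].
Step 2: g^T H^(-1) g = sum_i g_i^2 / H_ii
  = (-4.8466)^2/11 + (4.3851)^2/2
  = 2.1354 + 9.6146 = 11.75
Step 3: Objective decrease = 0.5 * g^T H^(-1) g = 5.875


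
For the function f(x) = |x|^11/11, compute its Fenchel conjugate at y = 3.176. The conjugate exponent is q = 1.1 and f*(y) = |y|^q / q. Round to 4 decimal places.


The conjugate exponent q satisfies 1/p + 1/q = 1.
p = 11, so q = 11/(11 - 1) = 1.1
|y|^q = 3.176^1.1 = 3.5651
f*(3.176) = 3.5651 / 1.1 = 3.241


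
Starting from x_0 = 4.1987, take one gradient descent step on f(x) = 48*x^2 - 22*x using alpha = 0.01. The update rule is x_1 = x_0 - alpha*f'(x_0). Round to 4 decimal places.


We compute the gradient at x_0 and apply the update.
f'(x) = 96*x - 22
f'(4.1987) = 96*4.1987 - 22 = 381.0752
x_1 = 4.1987 - 0.01*381.0752 = 0.3879


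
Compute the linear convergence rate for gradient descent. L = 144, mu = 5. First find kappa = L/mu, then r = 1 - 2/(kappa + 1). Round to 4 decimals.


Step 1: Compute the condition number.
kappa = L/mu = 144/5 = 28.8
Step 2: Compute the convergence rate.
r = 1 - 2/(kappa + 1) = 1 - 2*mu/(L + mu) = (L - mu)/(L + mu) = 139/149 = 0.9329


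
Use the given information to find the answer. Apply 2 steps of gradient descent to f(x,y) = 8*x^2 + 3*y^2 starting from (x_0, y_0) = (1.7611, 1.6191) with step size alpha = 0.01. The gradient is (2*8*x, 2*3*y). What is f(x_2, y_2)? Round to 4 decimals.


Gradient descent on f(x,y) = 8*x^2 + 3*y^2.
Starting point: (1.7611, 1.6191), alpha = 0.01
Step 1: grad_x = 2*8*1.7611 = 28.1776, grad_y = 2*3*1.6191 = 9.7146
  x_1 = 1.7611 - 0.01*28.1776 = 1.4793
  y_1 = 1.6191 - 0.01*9.7146 = 1.522
Step 2: grad_x = 2*8*1.4793 = 23.6692, grad_y = 2*3*1.522 = 9.1317
  x_2 = 1.4793 - 0.01*23.6692 = 1.2426
  y_2 = 1.522 - 0.01*9.1317 = 1.4306
f(1.2426, 1.4306) = 8*1.2426^2 + 3*1.4306^2 = 18.4932


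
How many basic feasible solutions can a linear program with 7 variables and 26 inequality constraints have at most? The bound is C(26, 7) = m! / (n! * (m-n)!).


Each vertex corresponds to some choice of n active constraints out of m, so the number of vertices is at most C(m, n) = m! / (n!(m-n)!).
m = 26, n = 7
Numerator: 26 * 25 * 24 * 23 * 22 * 21 * 20
Denominator: 7! = 5040
C(26, 7) = 657800


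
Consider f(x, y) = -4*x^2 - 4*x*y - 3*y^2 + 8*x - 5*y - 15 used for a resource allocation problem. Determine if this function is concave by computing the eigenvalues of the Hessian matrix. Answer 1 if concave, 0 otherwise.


The Hessian of f(x,y) = -4*x^2 - 4*x*y - 3*y^2 + 8*x - 5*y - 15 is:
H = [[-8, -4], [-4, -6]]
Trace = -8 - 6 = -14
Determinant = -8*-6 - (-4)^2 = 32
Discriminant = (-14)^2 - 4*32 = 68.0
Eigenvalues: lambda_1 = -11.1231, lambda_2 = -2.8769
The function is concave.

1


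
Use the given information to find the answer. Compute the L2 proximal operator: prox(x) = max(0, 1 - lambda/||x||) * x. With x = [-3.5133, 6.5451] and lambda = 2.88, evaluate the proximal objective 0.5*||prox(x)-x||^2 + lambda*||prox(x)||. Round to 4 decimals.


Step 1: Compute ||x||.
||x|| = 7.4284
Step 2: Compute scaling factor.
scale = max(0, 1 - 2.88/7.4284) = 0.6123
Step 3: prox(x) = [-2.1512, 4.0076]
||prox(x)|| = 4.5484
Step 4: Proximal objective.
0.5*||prox-x||^2 = 4.1472
lambda*||prox|| = 13.0994
Total = 17.2467


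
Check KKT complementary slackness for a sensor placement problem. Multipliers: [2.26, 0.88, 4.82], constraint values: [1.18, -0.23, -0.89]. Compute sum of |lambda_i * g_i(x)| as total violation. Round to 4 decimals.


KKT complementary slackness check:
lambda_1 * g_1 = 2.26 * 1.18 = 2.6668
lambda_2 * g_2 = 0.88 * -0.23 = -0.2024
lambda_3 * g_3 = 4.82 * -0.89 = -4.2898
Total violation = 2.6668 + 0.2024 + 4.2898 = 7.159


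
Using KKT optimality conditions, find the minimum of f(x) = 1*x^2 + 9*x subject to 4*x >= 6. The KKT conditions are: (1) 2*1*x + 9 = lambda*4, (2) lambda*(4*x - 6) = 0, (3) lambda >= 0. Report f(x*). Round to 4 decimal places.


Step 1: Try lambda = 0 (constraint inactive).
x_unc = -9/(2*1) = -4.5
Check: 4*-4.5 = -18.0 < 6 -- violated!
Step 2: Constraint must be active: 4*x = 6
x* = 6/4 = 1.5
lambda = (2*1*1.5 + 9)/4 = 3.0
Step 3: Compute optimal value.
f(x*) = 1*1.5^2 + 9*1.5 = 15.75


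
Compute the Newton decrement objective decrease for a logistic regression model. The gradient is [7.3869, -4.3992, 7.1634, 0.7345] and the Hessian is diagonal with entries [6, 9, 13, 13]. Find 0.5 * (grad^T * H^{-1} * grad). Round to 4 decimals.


Step 1: H is diagonal, so H^(-1) * g = [1.2312, -0.4888, 0.551, 0.0565].
Step 2: g^T H^(-1) g = sum_i g_i^2 / H_ii
  = (7.3869)^2/6 + (-4.3992)^2/9 + (7.1634)^2/13 + (0.7345)^2/13
  = 9.0944 + 2.1503 + 3.9473 + 0.0415 = 15.2335
Step 3: Objective decrease = 0.5 * g^T H^(-1) g = 7.6167


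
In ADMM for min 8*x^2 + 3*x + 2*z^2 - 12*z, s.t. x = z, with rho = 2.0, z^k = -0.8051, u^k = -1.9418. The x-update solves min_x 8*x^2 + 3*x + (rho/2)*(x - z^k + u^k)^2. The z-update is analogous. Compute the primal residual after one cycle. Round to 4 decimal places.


ADMM iteration with rho = 2.0, z^k = -0.8051, u^k = -1.9418
Step 1: x-update.
Minimize 8*x^2 + 3*x + (2.0/2)*(x + 0.8051 - 1.9418)^2
FOC: (2*8 + 2.0)*x = -3 + 2.0*(-0.8051 + 1.9418)
x^{k+1} = -0.0404
Step 2: z-update.
Minimize 2*z^2 - 12*z + (2.0/2)*(-0.0404 - z - 1.9418)^2
FOC: (2*2 + 2.0)*z = 12 + 2.0*(-0.0404 - 1.9418)
z^{k+1} = 1.3393
Step 3: u-update.
u^{k+1} = -1.9418 - 0.0404 - 1.3393 = -3.3214
Step 4: Primal residual = |-0.0404 - 1.3393| = 1.3796


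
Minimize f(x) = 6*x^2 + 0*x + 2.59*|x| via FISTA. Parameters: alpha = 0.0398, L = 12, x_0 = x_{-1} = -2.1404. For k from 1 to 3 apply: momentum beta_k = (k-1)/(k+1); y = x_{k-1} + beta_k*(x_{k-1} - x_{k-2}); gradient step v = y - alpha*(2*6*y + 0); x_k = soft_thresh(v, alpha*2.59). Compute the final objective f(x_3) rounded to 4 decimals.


FISTA on f(x) = 6*x^2 + 0*x + 2.59*|x|
L = 12, alpha = 0.0398
Iteration 1: beta = 0.0, y = -2.1404 + 0.0*(-2.1404 + 2.1404) = -2.1404
  grad(y) = -25.6848, v = y - alpha*grad = -1.1181
  prox(v) = soft_thresh(-1.1181, 0.1031) = -1.0151
Iteration 2: beta = 0.3333, y = -1.0151 + 0.3333*(-1.0151 + 2.1404) = -0.64
  grad(y) = -7.6794, v = y - alpha*grad = -0.3343
  prox(v) = soft_thresh(-0.3343, 0.1031) = -0.2312
Iteration 3: beta = 0.5, y = -0.2312 + 0.5*(-0.2312 + 1.0151) = 0.1607
  grad(y) = 1.9283, v = y - alpha*grad = 0.0839
  prox(v) = soft_thresh(0.0839, 0.1031) = 0.0
f(x_3) = 6*0.0^2 + 0*0.0 + 2.59*|0.0| = 0.0


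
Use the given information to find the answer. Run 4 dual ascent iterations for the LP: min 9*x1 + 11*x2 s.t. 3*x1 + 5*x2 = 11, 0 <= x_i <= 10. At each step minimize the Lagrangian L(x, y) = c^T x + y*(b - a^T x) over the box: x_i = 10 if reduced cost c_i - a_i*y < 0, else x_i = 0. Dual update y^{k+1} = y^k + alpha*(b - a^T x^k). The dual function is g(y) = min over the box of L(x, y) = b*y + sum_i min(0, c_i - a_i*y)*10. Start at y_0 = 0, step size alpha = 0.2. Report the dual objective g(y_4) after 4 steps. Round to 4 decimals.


Dual ascent for LP: min 9*x1 + 11*x2, 3*x1 + 5*x2 = 11, 0 <= x_i <= 10
Step 1: y^k = 0.0, reduced costs: (9.0, 11.0)
  x^k = (0.0, 0.0), subgradient = b - a^T x = 11.0
  y^{k+1} = 0.0 + 0.2*11.0 = 2.2
Step 2: y^k = 2.2, reduced costs: (2.4, 0.0)
  x^k = (0.0, 0.0), subgradient = b - a^T x = 11.0
  y^{k+1} = 2.2 + 0.2*11.0 = 4.4
Step 3: y^k = 4.4, reduced costs: (-4.2, -11.0)
  x^k = (10.0, 10.0), subgradient = b - a^T x = -69.0
  y^{k+1} = 4.4 + 0.2*-69.0 = -9.4
Step 4: y^k = -9.4, reduced costs: (37.2, 58.0)
  x^k = (0.0, 0.0), subgradient = b - a^T x = 11.0
  y^{k+1} = -9.4 + 0.2*11.0 = -7.2
Dual objective at y_4 = -7.2: reduced costs (30.6, 47.0), box minimizer x = (0.0, 0.0)
g(y_4) = b*y + (c1 - a1*y)*x1 + (c2 - a2*y)*x2 = 11*(-7.2) + 30.6*0.0 + 47.0*0.0 = -79.2 + 0.0 + 0.0 = -79.2


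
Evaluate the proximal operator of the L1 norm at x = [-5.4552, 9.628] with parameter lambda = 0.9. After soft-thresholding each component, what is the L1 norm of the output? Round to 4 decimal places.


Soft-thresholding with lambda = 0.9:
prox(-5.4552) = sign(-5.4552)*max(|-5.4552| - 0.9, 0) = -4.5552
prox(9.628) = sign(9.628)*max(|9.628| - 0.9, 0) = 8.728
prox(x) = [-4.5552, 8.728]
||prox(x)||_1 = 4.5552 + 8.728 = 13.2832


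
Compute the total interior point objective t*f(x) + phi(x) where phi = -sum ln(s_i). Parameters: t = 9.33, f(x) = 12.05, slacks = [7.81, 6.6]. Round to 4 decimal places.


Step 1: Compute log-barrier.
ln values: [2.0554, 1.8871]
phi = -(2.0554 + 1.8871) = -3.9425
Step 2: Compute augmented objective.
t*f(x) = 9.33*12.05 = 112.4265
Total = 112.4265 - 3.9425 = 108.484


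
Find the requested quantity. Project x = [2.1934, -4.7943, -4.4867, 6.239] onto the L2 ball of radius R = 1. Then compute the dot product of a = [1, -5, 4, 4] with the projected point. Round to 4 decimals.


Step 1: Compute ||x|| (intermediates to 6 decimals).
||x|| = sqrt(2.1934^2 + (-4.7943)^2 + (-4.4867)^2 + 6.239^2) = 9.319437
Step 2: Project.
Since ||x|| > R, scale = R/||x|| = 1/9.319437 = 0.107303, proj(x) = scale * x
proj(x) = [0.235358, -0.514443, -0.481436, 0.669463]
Step 3: Dot product.
a^T * proj(x) = 1*0.235358 - 5*(-0.514443) + 4*(-0.481436) + 4*0.669463 = 3.5597


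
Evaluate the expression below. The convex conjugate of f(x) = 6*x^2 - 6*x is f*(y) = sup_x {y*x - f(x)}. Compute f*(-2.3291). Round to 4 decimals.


f*(y) = sup_x {y*x - a*x^2 - b*x} = sup_x {(y-b)*x - a*x^2}
FOC: (y - b) - 2a*x = 0 => x* = (y - b)/(2a)
x* = (-2.3291 + 6)/(2*6) = 0.3059
f*(-2.3291) = (y-b)^2/(4a) = (-2.3291 + 6)^2/(4*6)
= 13.4755/24 = 0.5615


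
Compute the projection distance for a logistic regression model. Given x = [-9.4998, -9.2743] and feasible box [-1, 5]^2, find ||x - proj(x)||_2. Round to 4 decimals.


Project each component onto [-1, 5].
clip(-9.4998) = -1.0, clip(-9.2743) = -1.0
Projection = [-1.0, -1.0]
Squared diffs: [72.2466, 68.464]
Distance = sqrt(140.7106) = 11.8622


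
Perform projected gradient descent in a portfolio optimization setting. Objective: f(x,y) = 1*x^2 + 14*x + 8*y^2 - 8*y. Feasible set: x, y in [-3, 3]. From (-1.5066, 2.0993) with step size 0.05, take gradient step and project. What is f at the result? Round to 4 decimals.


Step 1: Compute gradient at (-1.5066, 2.0993).
grad_x = 2*1*-1.5066 + 14 = 10.9868
grad_y = 2*8*2.0993 - 8 = 25.5888
Step 2: Gradient step.
x_raw = -1.5066 - 0.05*10.9868 = -2.0559
y_raw = 2.0993 - 0.05*25.5888 = 0.8199
Step 3: Project onto [-3, 3].
x_proj = clip(-2.0559) = -2.0559
y_proj = clip(0.8199) = 0.8199
Step 4: Evaluate f.
f(-2.0559, 0.8199) = -25.7378


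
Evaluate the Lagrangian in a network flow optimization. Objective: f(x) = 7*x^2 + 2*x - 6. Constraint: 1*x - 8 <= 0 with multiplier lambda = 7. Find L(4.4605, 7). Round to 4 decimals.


Step 1: Evaluate f(x).
f(4.4605) = 7*4.4605^2 + 2*4.4605 - 6 = 142.1934
Step 2: Evaluate g(x).
g(4.4605) = 1*4.4605 - 8 = -3.5395
Step 3: Compute Lagrangian.
L = 142.1934 + 7*-3.5395 = 117.4169


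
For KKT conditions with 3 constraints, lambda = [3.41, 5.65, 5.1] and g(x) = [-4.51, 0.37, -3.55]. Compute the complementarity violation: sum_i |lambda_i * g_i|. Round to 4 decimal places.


KKT complementary slackness check:
lambda_1 * g_1 = 3.41 * -4.51 = -15.3791
lambda_2 * g_2 = 5.65 * 0.37 = 2.0905
lambda_3 * g_3 = 5.1 * -3.55 = -18.105
Total violation = 15.3791 + 2.0905 + 18.105 = 35.5746


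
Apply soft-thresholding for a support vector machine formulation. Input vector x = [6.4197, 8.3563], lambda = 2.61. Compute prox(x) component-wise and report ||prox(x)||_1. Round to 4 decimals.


Soft-thresholding with lambda = 2.61:
prox(6.4197) = sign(6.4197)*max(|6.4197| - 2.61, 0) = 3.8097
prox(8.3563) = sign(8.3563)*max(|8.3563| - 2.61, 0) = 5.7463
prox(x) = [3.8097, 5.7463]
||prox(x)||_1 = 3.8097 + 5.7463 = 9.556


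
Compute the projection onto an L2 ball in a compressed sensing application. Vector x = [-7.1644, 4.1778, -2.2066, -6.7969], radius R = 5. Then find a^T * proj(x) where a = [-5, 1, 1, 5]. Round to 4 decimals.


Step 1: Compute ||x|| (intermediates to 6 decimals).
||x|| = sqrt((-7.1644)^2 + 4.1778^2 + (-2.2066)^2 + (-6.7969)^2) = 10.947583
Step 2: Project.
Since ||x|| > R, scale = R/||x|| = 5/10.947583 = 0.456722, proj(x) = scale * x
proj(x) = [-3.272139, 1.908093, -1.007803, -3.104294]
Step 3: Dot product.
a^T * proj(x) = -5*(-3.272139) + 1*1.908093 + 1*(-1.007803) + 5*(-3.104294) = 1.7395


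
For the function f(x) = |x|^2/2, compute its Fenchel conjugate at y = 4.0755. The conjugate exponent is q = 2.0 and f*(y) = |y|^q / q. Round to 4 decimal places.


The conjugate exponent q satisfies 1/p + 1/q = 1.
p = 2, so q = 2/(2 - 1) = 2.0
|y|^q = 4.0755^2.0 = 16.6097
f*(4.0755) = 16.6097 / 2.0 = 8.3049


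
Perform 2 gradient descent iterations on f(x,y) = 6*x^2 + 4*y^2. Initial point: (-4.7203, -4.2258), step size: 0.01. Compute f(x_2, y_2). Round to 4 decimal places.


Gradient descent on f(x,y) = 6*x^2 + 4*y^2.
Starting point: (-4.7203, -4.2258), alpha = 0.01
Step 1: grad_x = 2*6*-4.7203 = -56.6436, grad_y = 2*4*-4.2258 = -33.8064
  x_1 = -4.7203 - 0.01*-56.6436 = -4.1539
  y_1 = -4.2258 - 0.01*-33.8064 = -3.8877
Step 2: grad_x = 2*6*-4.1539 = -49.8464, grad_y = 2*4*-3.8877 = -31.1019
  x_2 = -4.1539 - 0.01*-49.8464 = -3.6554
  y_2 = -3.8877 - 0.01*-31.1019 = -3.5767
f(-3.6554, -3.5767) = 6*(-3.6554)^2 + 4*(-3.5767)^2 = 131.3433


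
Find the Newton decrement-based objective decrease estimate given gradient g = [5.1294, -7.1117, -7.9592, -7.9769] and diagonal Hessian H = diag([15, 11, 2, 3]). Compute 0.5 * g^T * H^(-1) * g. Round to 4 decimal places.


Step 1: H is diagonal, so H^(-1) * g = [0.342, -0.6465, -3.9796, -2.659].
Step 2: g^T H^(-1) g = sum_i g_i^2 / H_ii
  = (5.1294)^2/15 + (-7.1117)^2/11 + (-7.9592)^2/2 + (-7.9769)^2/3
  = 1.754 + 4.5978 + 31.6744 + 21.2103 = 59.2366
Step 3: Objective decrease = 0.5 * g^T H^(-1) g = 29.6183


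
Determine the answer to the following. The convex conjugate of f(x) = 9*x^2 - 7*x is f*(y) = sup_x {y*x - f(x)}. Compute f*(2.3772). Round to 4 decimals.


f*(y) = sup_x {y*x - a*x^2 - b*x} = sup_x {(y-b)*x - a*x^2}
FOC: (y - b) - 2a*x = 0 => x* = (y - b)/(2a)
x* = (2.3772 + 7)/(2*9) = 0.521
f*(2.3772) = (y-b)^2/(4a) = (2.3772 + 7)^2/(4*9)
= 87.9319/36 = 2.4426


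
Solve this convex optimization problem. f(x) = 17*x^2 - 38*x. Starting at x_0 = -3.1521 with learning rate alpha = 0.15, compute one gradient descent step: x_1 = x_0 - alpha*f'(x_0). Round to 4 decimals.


We compute the gradient at x_0 and apply the update.
f'(x) = 34*x - 38
f'(-3.1521) = 34*-3.1521 - 38 = -145.1714
x_1 = -3.1521 - 0.15*-145.1714 = 18.6236


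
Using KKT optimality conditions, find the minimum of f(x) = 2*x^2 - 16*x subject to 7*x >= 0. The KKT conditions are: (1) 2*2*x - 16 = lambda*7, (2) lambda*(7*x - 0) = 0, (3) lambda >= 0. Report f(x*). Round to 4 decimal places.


Step 1: Try lambda = 0 (constraint inactive).
Stationarity: 2*2*x - 16 = 0
x* = 16/(2*2) = 4.0
Check constraint: 7*4.0 = 28.0 >= 0 -- satisfied.
Step 2: Compute optimal value.
f(x*) = 2*4.0^2 - 16*4.0 = -32.0


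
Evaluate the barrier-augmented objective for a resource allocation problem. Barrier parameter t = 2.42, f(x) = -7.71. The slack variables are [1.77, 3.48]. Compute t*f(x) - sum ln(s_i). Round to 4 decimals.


Step 1: Compute log-barrier.
ln values: [0.571, 1.247]
phi = -(0.571 + 1.247) = -1.818
Step 2: Compute augmented objective.
t*f(x) = 2.42*-7.71 = -18.6582
Total = -18.6582 - 1.818 = -20.4762


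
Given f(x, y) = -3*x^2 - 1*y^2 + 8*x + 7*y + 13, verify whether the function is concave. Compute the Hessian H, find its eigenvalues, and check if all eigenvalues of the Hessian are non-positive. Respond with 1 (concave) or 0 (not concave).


The Hessian of f(x,y) = -3*x^2 - 1*y^2 + 8*x + 7*y + 13 is:
H = [[-6, 0], [0, -2]]
Trace = -6 - 2 = -8
Determinant = -6*-2 - (0)^2 = 12
Discriminant = (-8)^2 - 4*12 = 16.0
Eigenvalues: lambda_1 = -6.0, lambda_2 = -2.0
The function is concave.

1


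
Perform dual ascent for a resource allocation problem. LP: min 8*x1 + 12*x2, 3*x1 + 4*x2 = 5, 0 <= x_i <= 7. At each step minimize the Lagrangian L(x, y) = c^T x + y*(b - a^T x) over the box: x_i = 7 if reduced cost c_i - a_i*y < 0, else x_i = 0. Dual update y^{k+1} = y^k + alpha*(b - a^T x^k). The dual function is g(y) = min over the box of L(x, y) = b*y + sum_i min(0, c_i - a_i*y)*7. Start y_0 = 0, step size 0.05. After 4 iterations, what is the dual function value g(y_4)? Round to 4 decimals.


Dual ascent for LP: min 8*x1 + 12*x2, 3*x1 + 4*x2 = 5, 0 <= x_i <= 7
Step 1: y^k = 0.0, reduced costs: (8.0, 12.0)
  x^k = (0.0, 0.0), subgradient = b - a^T x = 5.0
  y^{k+1} = 0.0 + 0.05*5.0 = 0.25
Step 2: y^k = 0.25, reduced costs: (7.25, 11.0)
  x^k = (0.0, 0.0), subgradient = b - a^T x = 5.0
  y^{k+1} = 0.25 + 0.05*5.0 = 0.5
Step 3: y^k = 0.5, reduced costs: (6.5, 10.0)
  x^k = (0.0, 0.0), subgradient = b - a^T x = 5.0
  y^{k+1} = 0.5 + 0.05*5.0 = 0.75
Step 4: y^k = 0.75, reduced costs: (5.75, 9.0)
  x^k = (0.0, 0.0), subgradient = b - a^T x = 5.0
  y^{k+1} = 0.75 + 0.05*5.0 = 1.0
Dual objective at y_4 = 1.0: reduced costs (5.0, 8.0), box minimizer x = (0.0, 0.0)
g(y_4) = b*y + (c1 - a1*y)*x1 + (c2 - a2*y)*x2 = 5*1.0 + 5.0*0.0 + 8.0*0.0 = 5.0 + 0.0 + 0.0 = 5.0


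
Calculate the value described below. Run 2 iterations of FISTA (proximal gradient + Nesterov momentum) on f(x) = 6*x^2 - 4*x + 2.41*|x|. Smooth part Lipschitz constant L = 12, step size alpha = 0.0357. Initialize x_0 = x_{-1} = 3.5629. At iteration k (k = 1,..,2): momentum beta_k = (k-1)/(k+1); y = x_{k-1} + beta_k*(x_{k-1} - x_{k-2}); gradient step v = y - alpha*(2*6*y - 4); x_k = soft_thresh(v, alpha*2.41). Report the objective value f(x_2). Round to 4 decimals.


FISTA on f(x) = 6*x^2 - 4*x + 2.41*|x|
L = 12, alpha = 0.0357
Iteration 1: beta = 0.0, y = 3.5629 + 0.0*(3.5629 - 3.5629) = 3.5629
  grad(y) = 38.7548, v = y - alpha*grad = 2.1794
  prox(v) = soft_thresh(2.1794, 0.086) = 2.0933
Iteration 2: beta = 0.3333, y = 2.0933 + 0.3333*(2.0933 - 3.5629) = 1.6035
  grad(y) = 15.2415, v = y - alpha*grad = 1.0593
  prox(v) = soft_thresh(1.0593, 0.086) = 0.9733
f(x_2) = 6*0.9733^2 - 4*0.9733 + 2.41*|0.9733| = 4.1363


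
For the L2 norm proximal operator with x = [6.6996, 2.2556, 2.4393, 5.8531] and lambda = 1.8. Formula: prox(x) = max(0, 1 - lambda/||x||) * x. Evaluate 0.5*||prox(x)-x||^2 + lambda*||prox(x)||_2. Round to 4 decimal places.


Step 1: Compute ||x||.
||x|| = 9.4964
Step 2: Compute scaling factor.
scale = max(0, 1 - 1.8/9.4964) = 0.8105
Step 3: prox(x) = [5.4297, 1.8281, 1.9769, 4.7437]
||prox(x)|| = 7.6964
Step 4: Proximal objective.
0.5*||prox-x||^2 = 1.62
lambda*||prox|| = 13.8535
Total = 15.4735


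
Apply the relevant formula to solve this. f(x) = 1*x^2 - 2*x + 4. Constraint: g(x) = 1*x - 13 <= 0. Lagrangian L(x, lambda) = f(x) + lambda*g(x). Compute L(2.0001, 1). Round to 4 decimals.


Step 1: Evaluate f(x).
f(2.0001) = 1*2.0001^2 - 2*2.0001 + 4 = 4.0002
Step 2: Evaluate g(x).
g(2.0001) = 1*2.0001 - 13 = -10.9999
Step 3: Compute Lagrangian.
L = 4.0002 + 1*-10.9999 = -6.9997


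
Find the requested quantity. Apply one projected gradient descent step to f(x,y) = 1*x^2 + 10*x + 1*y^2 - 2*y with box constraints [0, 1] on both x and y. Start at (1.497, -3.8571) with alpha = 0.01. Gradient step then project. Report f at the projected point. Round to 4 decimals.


Step 1: Compute gradient at (1.497, -3.8571).
grad_x = 2*1*1.497 + 10 = 12.994
grad_y = 2*1*-3.8571 - 2 = -9.7142
Step 2: Gradient step.
x_raw = 1.497 - 0.01*12.994 = 1.3671
y_raw = -3.8571 - 0.01*-9.7142 = -3.76
Step 3: Project onto [0, 1].
x_proj = clip(1.3671) = 1.0
y_proj = clip(-3.76) = 0.0
Step 4: Evaluate f.
f(1.0, 0.0) = 11.0


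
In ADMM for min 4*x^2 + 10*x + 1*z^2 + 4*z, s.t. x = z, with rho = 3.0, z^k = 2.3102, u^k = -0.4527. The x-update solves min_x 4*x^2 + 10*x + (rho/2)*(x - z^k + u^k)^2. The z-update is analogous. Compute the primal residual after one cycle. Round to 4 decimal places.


ADMM iteration with rho = 3.0, z^k = 2.3102, u^k = -0.4527
Step 1: x-update.
Minimize 4*x^2 + 10*x + (3.0/2)*(x - 2.3102 - 0.4527)^2
FOC: (2*4 + 3.0)*x = -10 + 3.0*(2.3102 + 0.4527)
x^{k+1} = -0.1556
Step 2: z-update.
Minimize 1*z^2 + 4*z + (3.0/2)*(-0.1556 - z - 0.4527)^2
FOC: (2*1 + 3.0)*z = -4 + 3.0*(-0.1556 - 0.4527)
z^{k+1} = -1.165
Step 3: u-update.
u^{k+1} = -0.4527 - 0.1556 + 1.165 = 0.5567
Step 4: Primal residual = |-0.1556 + 1.165| = 1.0094


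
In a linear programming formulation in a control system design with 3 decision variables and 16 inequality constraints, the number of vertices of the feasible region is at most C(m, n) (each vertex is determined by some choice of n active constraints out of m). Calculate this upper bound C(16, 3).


Each vertex corresponds to some choice of n active constraints out of m, so the number of vertices is at most C(m, n) = m! / (n!(m-n)!).
m = 16, n = 3
Numerator: 16 * 15 * 14
Denominator: 3! = 6
C(16, 3) = 560


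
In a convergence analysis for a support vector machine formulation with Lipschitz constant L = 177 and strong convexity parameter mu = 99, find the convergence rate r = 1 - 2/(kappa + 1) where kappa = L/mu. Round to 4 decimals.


Step 1: Compute the condition number.
kappa = L/mu = 177/99 = 1.7879
Step 2: Compute the convergence rate.
r = 1 - 2/(kappa + 1) = 1 - 2*mu/(L + mu) = (L - mu)/(L + mu) = 78/276 = 0.2826


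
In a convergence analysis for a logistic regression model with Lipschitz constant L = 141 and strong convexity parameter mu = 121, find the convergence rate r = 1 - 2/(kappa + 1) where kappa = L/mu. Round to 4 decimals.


Step 1: Compute the condition number.
kappa = L/mu = 141/121 = 1.1653
Step 2: Compute the convergence rate.
r = 1 - 2/(kappa + 1) = 1 - 2*mu/(L + mu) = (L - mu)/(L + mu) = 20/262 = 0.0763


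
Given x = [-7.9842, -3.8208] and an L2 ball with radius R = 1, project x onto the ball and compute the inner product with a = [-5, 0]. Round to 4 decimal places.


Step 1: Compute ||x|| (intermediates to 6 decimals).
||x|| = sqrt((-7.9842)^2 + (-3.8208)^2) = 8.851325
Step 2: Project.
Since ||x|| > R, scale = R/||x|| = 1/8.851325 = 0.112977, proj(x) = scale * x
proj(x) = [-0.902031, -0.431663]
Step 3: Dot product.
a^T * proj(x) = -5*(-0.902031) + 0*(-0.431663) = 4.5102


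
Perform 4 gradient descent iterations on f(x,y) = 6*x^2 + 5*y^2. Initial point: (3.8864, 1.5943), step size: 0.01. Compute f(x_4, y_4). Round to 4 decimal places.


Gradient descent on f(x,y) = 6*x^2 + 5*y^2.
Starting point: (3.8864, 1.5943), alpha = 0.01
Step 1: grad_x = 2*6*3.8864 = 46.6368, grad_y = 2*5*1.5943 = 15.943
  x_1 = 3.8864 - 0.01*46.6368 = 3.42
  y_1 = 1.5943 - 0.01*15.943 = 1.4349
Step 2: grad_x = 2*6*3.42 = 41.0404, grad_y = 2*5*1.4349 = 14.3487
  x_2 = 3.42 - 0.01*41.0404 = 3.0096
  y_2 = 1.4349 - 0.01*14.3487 = 1.2914
Step 3: grad_x = 2*6*3.0096 = 36.1155, grad_y = 2*5*1.2914 = 12.9138
  x_3 = 3.0096 - 0.01*36.1155 = 2.6485
  y_3 = 1.2914 - 0.01*12.9138 = 1.1622
Step 4: grad_x = 2*6*2.6485 = 31.7817, grad_y = 2*5*1.1622 = 11.6224
  x_4 = 2.6485 - 0.01*31.7817 = 2.3307
  y_4 = 1.1622 - 0.01*11.6224 = 1.046
f(2.3307, 1.046) = 6*2.3307^2 + 5*1.046^2 = 38.0625


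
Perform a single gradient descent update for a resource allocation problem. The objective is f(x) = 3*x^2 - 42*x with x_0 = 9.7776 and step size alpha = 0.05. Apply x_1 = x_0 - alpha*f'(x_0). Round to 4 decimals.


We compute the gradient at x_0 and apply the update.
f'(x) = 6*x - 42
f'(9.7776) = 6*9.7776 - 42 = 16.6656
x_1 = 9.7776 - 0.05*16.6656 = 8.9443


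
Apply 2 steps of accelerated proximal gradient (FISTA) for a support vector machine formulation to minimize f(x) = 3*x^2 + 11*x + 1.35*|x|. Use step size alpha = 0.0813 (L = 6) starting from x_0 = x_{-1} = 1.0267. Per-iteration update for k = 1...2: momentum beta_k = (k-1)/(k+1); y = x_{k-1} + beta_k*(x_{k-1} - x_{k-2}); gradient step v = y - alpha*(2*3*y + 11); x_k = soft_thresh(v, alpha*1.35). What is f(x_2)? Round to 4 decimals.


FISTA on f(x) = 3*x^2 + 11*x + 1.35*|x|
L = 6, alpha = 0.0813
Iteration 1: beta = 0.0, y = 1.0267 + 0.0*(1.0267 - 1.0267) = 1.0267
  grad(y) = 17.1602, v = y - alpha*grad = -0.3684
  prox(v) = soft_thresh(-0.3684, 0.1098) = -0.2587
Iteration 2: beta = 0.3333, y = -0.2587 + 0.3333*(-0.2587 - 1.0267) = -0.6871
  grad(y) = 6.8772, v = y - alpha*grad = -1.2462
  prox(v) = soft_thresh(-1.2462, 0.1098) = -1.1365
f(x_2) = 3*(-1.1365)^2 + 11*(-1.1365) + 1.35*|-1.1365| = -7.0923


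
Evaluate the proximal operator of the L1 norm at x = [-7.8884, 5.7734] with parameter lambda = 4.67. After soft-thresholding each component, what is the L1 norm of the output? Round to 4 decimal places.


Soft-thresholding with lambda = 4.67:
prox(-7.8884) = sign(-7.8884)*max(|-7.8884| - 4.67, 0) = -3.2184
prox(5.7734) = sign(5.7734)*max(|5.7734| - 4.67, 0) = 1.1034
prox(x) = [-3.2184, 1.1034]
||prox(x)||_1 = 3.2184 + 1.1034 = 4.3218


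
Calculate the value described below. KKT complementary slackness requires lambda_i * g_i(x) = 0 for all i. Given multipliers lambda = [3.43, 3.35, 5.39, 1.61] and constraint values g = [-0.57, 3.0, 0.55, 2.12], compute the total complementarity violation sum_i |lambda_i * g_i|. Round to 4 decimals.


KKT complementary slackness check:
lambda_1 * g_1 = 3.43 * -0.57 = -1.9551
lambda_2 * g_2 = 3.35 * 3.0 = 10.05
lambda_3 * g_3 = 5.39 * 0.55 = 2.9645
lambda_4 * g_4 = 1.61 * 2.12 = 3.4132
Total violation = 1.9551 + 10.05 + 2.9645 + 3.4132 = 18.3828


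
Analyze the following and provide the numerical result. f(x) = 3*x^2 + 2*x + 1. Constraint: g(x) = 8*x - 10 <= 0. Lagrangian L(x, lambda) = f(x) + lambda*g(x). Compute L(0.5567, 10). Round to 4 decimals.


Step 1: Evaluate f(x).
f(0.5567) = 3*0.5567^2 + 2*0.5567 + 1 = 3.0431
Step 2: Evaluate g(x).
g(0.5567) = 8*0.5567 - 10 = -5.5464
Step 3: Compute Lagrangian.
L = 3.0431 + 10*-5.5464 = -52.4209


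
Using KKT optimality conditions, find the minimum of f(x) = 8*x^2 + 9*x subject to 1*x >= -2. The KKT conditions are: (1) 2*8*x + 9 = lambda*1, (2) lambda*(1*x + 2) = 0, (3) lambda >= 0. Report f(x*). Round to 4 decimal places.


Step 1: Try lambda = 0 (constraint inactive).
Stationarity: 2*8*x + 9 = 0
x* = -9/(2*8) = -0.5625
Check constraint: 1*-0.5625 = -0.5625 >= -2 -- satisfied.
Step 2: Compute optimal value.
f(x*) = 8*(-0.5625)^2 + 9*(-0.5625) = -2.5313


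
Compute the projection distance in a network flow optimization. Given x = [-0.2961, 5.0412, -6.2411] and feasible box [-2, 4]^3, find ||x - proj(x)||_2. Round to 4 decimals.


Project each component onto [-2, 4].
clip(-0.2961) = -0.2961, clip(5.0412) = 4.0, clip(-6.2411) = -2.0
Projection = [-0.2961, 4.0, -2.0]
Squared diffs: [0.0, 1.0841, 17.9869]
Distance = sqrt(19.071) = 4.367


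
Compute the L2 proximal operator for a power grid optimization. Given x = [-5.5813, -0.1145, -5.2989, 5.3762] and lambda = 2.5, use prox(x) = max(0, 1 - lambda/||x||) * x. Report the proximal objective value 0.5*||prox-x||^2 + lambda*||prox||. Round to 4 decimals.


Step 1: Compute ||x||.
||x|| = 9.3886
Step 2: Compute scaling factor.
scale = max(0, 1 - 2.5/9.3886) = 0.7337
Step 3: prox(x) = [-4.0951, -0.084, -3.8879, 3.9446]
||prox(x)|| = 6.8886
Step 4: Proximal objective.
0.5*||prox-x||^2 = 3.125
lambda*||prox|| = 17.2215
Total = 20.3465


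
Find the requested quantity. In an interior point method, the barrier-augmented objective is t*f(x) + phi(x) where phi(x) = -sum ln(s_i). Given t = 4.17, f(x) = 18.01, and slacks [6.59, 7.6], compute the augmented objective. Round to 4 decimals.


Step 1: Compute log-barrier.
ln values: [1.8856, 2.0281]
phi = -(1.8856 + 2.0281) = -3.9137
Step 2: Compute augmented objective.
t*f(x) = 4.17*18.01 = 75.1017
Total = 75.1017 - 3.9137 = 71.188


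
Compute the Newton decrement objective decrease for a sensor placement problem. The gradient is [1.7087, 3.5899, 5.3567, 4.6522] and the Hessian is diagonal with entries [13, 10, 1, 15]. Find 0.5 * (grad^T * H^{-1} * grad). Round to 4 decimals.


Step 1: H is diagonal, so H^(-1) * g = [0.1314, 0.359, 5.3567, 0.3101].
Step 2: g^T H^(-1) g = sum_i g_i^2 / H_ii
  = (1.7087)^2/13 + (3.5899)^2/10 + (5.3567)^2/1 + (4.6522)^2/15
  = 0.2246 + 1.2887 + 28.6942 + 1.4429 = 31.6504
Step 3: Objective decrease = 0.5 * g^T H^(-1) g = 15.8252


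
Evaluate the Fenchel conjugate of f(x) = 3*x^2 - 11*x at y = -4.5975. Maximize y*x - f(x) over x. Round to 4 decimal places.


f*(y) = sup_x {y*x - a*x^2 - b*x} = sup_x {(y-b)*x - a*x^2}
FOC: (y - b) - 2a*x = 0 => x* = (y - b)/(2a)
x* = (-4.5975 + 11)/(2*3) = 1.0671
f*(-4.5975) = (y-b)^2/(4a) = (-4.5975 + 11)^2/(4*3)
= 40.992/12 = 3.416


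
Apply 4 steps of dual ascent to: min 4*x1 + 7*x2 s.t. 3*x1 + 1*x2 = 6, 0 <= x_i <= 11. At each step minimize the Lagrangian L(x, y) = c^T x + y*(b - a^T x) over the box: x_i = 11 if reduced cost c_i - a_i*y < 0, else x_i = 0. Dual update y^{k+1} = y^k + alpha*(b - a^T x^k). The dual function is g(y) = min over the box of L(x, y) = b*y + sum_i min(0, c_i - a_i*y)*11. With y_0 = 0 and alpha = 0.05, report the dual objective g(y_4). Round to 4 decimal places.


Dual ascent for LP: min 4*x1 + 7*x2, 3*x1 + 1*x2 = 6, 0 <= x_i <= 11
Step 1: y^k = 0.0, reduced costs: (4.0, 7.0)
  x^k = (0.0, 0.0), subgradient = b - a^T x = 6.0
  y^{k+1} = 0.0 + 0.05*6.0 = 0.3
Step 2: y^k = 0.3, reduced costs: (3.1, 6.7)
  x^k = (0.0, 0.0), subgradient = b - a^T x = 6.0
  y^{k+1} = 0.3 + 0.05*6.0 = 0.6
Step 3: y^k = 0.6, reduced costs: (2.2, 6.4)
  x^k = (0.0, 0.0), subgradient = b - a^T x = 6.0
  y^{k+1} = 0.6 + 0.05*6.0 = 0.9
Step 4: y^k = 0.9, reduced costs: (1.3, 6.1)
  x^k = (0.0, 0.0), subgradient = b - a^T x = 6.0
  y^{k+1} = 0.9 + 0.05*6.0 = 1.2
Dual objective at y_4 = 1.2: reduced costs (0.4, 5.8), box minimizer x = (0.0, 0.0)
g(y_4) = b*y + (c1 - a1*y)*x1 + (c2 - a2*y)*x2 = 6*1.2 + 0.4*0.0 + 5.8*0.0 = 7.2 + 0.0 + 0.0 = 7.2


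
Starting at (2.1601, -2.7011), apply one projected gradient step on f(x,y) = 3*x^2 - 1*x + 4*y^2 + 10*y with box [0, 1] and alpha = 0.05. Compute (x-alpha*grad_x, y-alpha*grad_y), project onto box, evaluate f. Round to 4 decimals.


Step 1: Compute gradient at (2.1601, -2.7011).
grad_x = 2*3*2.1601 - 1 = 11.9606
grad_y = 2*4*-2.7011 + 10 = -11.6088
Step 2: Gradient step.
x_raw = 2.1601 - 0.05*11.9606 = 1.5621
y_raw = -2.7011 - 0.05*-11.6088 = -2.1207
Step 3: Project onto [0, 1].
x_proj = clip(1.5621) = 1.0
y_proj = clip(-2.1207) = 0.0
Step 4: Evaluate f.
f(1.0, 0.0) = 2.0


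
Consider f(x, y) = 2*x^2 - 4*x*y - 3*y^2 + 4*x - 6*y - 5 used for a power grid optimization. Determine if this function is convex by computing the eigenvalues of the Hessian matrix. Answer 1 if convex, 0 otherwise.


The Hessian of f(x,y) = 2*x^2 - 4*x*y - 3*y^2 + 4*x - 6*y - 5 is:
H = [[4, -4], [-4, -6]]
Trace = 4 - 6 = -2
Determinant = 4*-6 - (-4)^2 = -40
Discriminant = (-2)^2 - 4*-40 = 164.0
Eigenvalues: lambda_1 = -7.4031, lambda_2 = 5.4031
The function is not convex.

0


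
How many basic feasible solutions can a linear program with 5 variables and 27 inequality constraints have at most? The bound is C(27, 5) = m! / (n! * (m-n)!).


Each vertex corresponds to some choice of n active constraints out of m, so the number of vertices is at most C(m, n) = m! / (n!(m-n)!).
m = 27, n = 5
Numerator: 27 * 26 * 25 * 24 * 23
Denominator: 5! = 120
C(27, 5) = 80730


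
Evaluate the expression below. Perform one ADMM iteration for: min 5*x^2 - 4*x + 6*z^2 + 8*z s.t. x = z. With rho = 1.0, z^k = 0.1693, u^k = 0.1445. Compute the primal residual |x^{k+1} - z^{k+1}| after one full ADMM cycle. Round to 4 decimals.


ADMM iteration with rho = 1.0, z^k = 0.1693, u^k = 0.1445
Step 1: x-update.
Minimize 5*x^2 - 4*x + (1.0/2)*(x - 0.1693 + 0.1445)^2
FOC: (2*5 + 1.0)*x = 4 + 1.0*(0.1693 - 0.1445)
x^{k+1} = 0.3659
Step 2: z-update.
Minimize 6*z^2 + 8*z + (1.0/2)*(0.3659 - z + 0.1445)^2
FOC: (2*6 + 1.0)*z = -8 + 1.0*(0.3659 + 0.1445)
z^{k+1} = -0.5761
Step 3: u-update.
u^{k+1} = 0.1445 + 0.3659 + 0.5761 = 1.0865
Step 4: Primal residual = |0.3659 + 0.5761| = 0.942


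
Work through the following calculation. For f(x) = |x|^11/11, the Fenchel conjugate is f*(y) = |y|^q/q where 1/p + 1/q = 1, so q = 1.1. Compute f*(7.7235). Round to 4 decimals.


The conjugate exponent q satisfies 1/p + 1/q = 1.
p = 11, so q = 11/(11 - 1) = 1.1
|y|^q = 7.7235^1.1 = 9.4754
f*(7.7235) = 9.4754 / 1.1 = 8.614


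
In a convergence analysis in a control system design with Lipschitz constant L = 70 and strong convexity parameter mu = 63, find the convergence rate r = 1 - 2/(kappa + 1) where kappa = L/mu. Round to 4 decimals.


Step 1: Compute the condition number.
kappa = L/mu = 70/63 = 1.1111
Step 2: Compute the convergence rate.
r = 1 - 2/(kappa + 1) = 1 - 2*mu/(L + mu) = (L - mu)/(L + mu) = 7/133 = 0.0526


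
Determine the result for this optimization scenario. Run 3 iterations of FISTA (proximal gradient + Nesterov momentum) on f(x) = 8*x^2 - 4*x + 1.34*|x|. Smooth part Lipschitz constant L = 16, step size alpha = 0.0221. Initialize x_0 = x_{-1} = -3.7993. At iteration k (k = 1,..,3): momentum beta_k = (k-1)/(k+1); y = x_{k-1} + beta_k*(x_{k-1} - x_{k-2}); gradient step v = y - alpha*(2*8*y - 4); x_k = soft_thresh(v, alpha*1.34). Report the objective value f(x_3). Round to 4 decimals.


FISTA on f(x) = 8*x^2 - 4*x + 1.34*|x|
L = 16, alpha = 0.0221
Iteration 1: beta = 0.0, y = -3.7993 + 0.0*(-3.7993 + 3.7993) = -3.7993
  grad(y) = -64.7888, v = y - alpha*grad = -2.3675
  prox(v) = soft_thresh(-2.3675, 0.0296) = -2.3379
Iteration 2: beta = 0.3333, y = -2.3379 + 0.3333*(-2.3379 + 3.7993) = -1.8507
  grad(y) = -33.6113, v = y - alpha*grad = -1.1079
  prox(v) = soft_thresh(-1.1079, 0.0296) = -1.0783
Iteration 3: beta = 0.5, y = -1.0783 + 0.5*(-1.0783 + 2.3379) = -0.4485
  grad(y) = -11.1759, v = y - alpha*grad = -0.2015
  prox(v) = soft_thresh(-0.2015, 0.0296) = -0.1719
f(x_3) = 8*(-0.1719)^2 - 4*(-0.1719) + 1.34*|-0.1719| = 1.1543


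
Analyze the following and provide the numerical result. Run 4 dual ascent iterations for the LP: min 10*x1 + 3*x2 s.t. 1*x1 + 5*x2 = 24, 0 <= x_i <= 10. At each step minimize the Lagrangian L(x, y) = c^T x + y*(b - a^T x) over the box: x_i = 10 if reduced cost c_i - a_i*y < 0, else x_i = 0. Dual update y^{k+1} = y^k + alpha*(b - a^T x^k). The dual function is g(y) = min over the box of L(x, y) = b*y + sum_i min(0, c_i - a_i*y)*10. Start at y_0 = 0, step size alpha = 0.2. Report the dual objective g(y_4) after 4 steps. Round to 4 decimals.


Dual ascent for LP: min 10*x1 + 3*x2, 1*x1 + 5*x2 = 24, 0 <= x_i <= 10
Step 1: y^k = 0.0, reduced costs: (10.0, 3.0)
  x^k = (0.0, 0.0), subgradient = b - a^T x = 24.0
  y^{k+1} = 0.0 + 0.2*24.0 = 4.8
Step 2: y^k = 4.8, reduced costs: (5.2, -21.0)
  x^k = (0.0, 10.0), subgradient = b - a^T x = -26.0
  y^{k+1} = 4.8 + 0.2*-26.0 = -0.4
Step 3: y^k = -0.4, reduced costs: (10.4, 5.0)
  x^k = (0.0, 0.0), subgradient = b - a^T x = 24.0
  y^{k+1} = -0.4 + 0.2*24.0 = 4.4
Step 4: y^k = 4.4, reduced costs: (5.6, -19.0)
  x^k = (0.0, 10.0), subgradient = b - a^T x = -26.0
  y^{k+1} = 4.4 + 0.2*-26.0 = -0.8
Dual objective at y_4 = -0.8: reduced costs (10.8, 7.0), box minimizer x = (0.0, 0.0)
g(y_4) = b*y + (c1 - a1*y)*x1 + (c2 - a2*y)*x2 = 24*(-0.8) + 10.8*0.0 + 7.0*0.0 = -19.2 + 0.0 + 0.0 = -19.2


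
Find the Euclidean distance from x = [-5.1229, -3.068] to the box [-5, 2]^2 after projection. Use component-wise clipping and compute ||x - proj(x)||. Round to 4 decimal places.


Project each component onto [-5, 2].
clip(-5.1229) = -5.0, clip(-3.068) = -3.068
Projection = [-5.0, -3.068]
Squared diffs: [0.0151, 0.0]
Distance = sqrt(0.0151) = 0.1229


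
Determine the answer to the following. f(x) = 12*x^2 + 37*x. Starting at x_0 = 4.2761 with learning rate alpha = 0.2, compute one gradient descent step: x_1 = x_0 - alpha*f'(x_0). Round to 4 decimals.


We compute the gradient at x_0 and apply the update.
f'(x) = 24*x + 37
f'(4.2761) = 24*4.2761 + 37 = 139.6264
x_1 = 4.2761 - 0.2*139.6264 = -23.6492


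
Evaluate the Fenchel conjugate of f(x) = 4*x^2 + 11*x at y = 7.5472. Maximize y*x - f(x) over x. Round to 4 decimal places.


f*(y) = sup_x {y*x - a*x^2 - b*x} = sup_x {(y-b)*x - a*x^2}
FOC: (y - b) - 2a*x = 0 => x* = (y - b)/(2a)
x* = (7.5472 - 11)/(2*4) = -0.4316
f*(7.5472) = (y-b)^2/(4a) = (7.5472 - 11)^2/(4*4)
= 11.9218/16 = 0.7451


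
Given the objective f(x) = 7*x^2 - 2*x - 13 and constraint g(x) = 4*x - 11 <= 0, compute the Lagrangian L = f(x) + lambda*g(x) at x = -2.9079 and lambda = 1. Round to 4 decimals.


Step 1: Evaluate f(x).
f(-2.9079) = 7*(-2.9079)^2 - 2*(-2.9079) - 13 = 52.007
Step 2: Evaluate g(x).
g(-2.9079) = 4*-2.9079 - 11 = -22.6316
Step 3: Compute Lagrangian.
L = 52.007 + 1*-22.6316 = 29.3754


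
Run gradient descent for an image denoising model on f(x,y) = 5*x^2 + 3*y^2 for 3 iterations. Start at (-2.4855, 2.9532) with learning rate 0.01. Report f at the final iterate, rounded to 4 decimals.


Gradient descent on f(x,y) = 5*x^2 + 3*y^2.
Starting point: (-2.4855, 2.9532), alpha = 0.01
Step 1: grad_x = 2*5*-2.4855 = -24.855, grad_y = 2*3*2.9532 = 17.7192
  x_1 = -2.4855 - 0.01*-24.855 = -2.237
  y_1 = 2.9532 - 0.01*17.7192 = 2.776
Step 2: grad_x = 2*5*-2.237 = -22.3695, grad_y = 2*3*2.776 = 16.656
  x_2 = -2.237 - 0.01*-22.3695 = -2.0133
  y_2 = 2.776 - 0.01*16.656 = 2.6094
Step 3: grad_x = 2*5*-2.0133 = -20.1326, grad_y = 2*3*2.6094 = 15.6567
  x_3 = -2.0133 - 0.01*-20.1326 = -1.8119
  y_3 = 2.6094 - 0.01*15.6567 = 2.4529
f(-1.8119, 2.4529) = 5*(-1.8119)^2 + 3*2.4529^2 = 34.4653
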